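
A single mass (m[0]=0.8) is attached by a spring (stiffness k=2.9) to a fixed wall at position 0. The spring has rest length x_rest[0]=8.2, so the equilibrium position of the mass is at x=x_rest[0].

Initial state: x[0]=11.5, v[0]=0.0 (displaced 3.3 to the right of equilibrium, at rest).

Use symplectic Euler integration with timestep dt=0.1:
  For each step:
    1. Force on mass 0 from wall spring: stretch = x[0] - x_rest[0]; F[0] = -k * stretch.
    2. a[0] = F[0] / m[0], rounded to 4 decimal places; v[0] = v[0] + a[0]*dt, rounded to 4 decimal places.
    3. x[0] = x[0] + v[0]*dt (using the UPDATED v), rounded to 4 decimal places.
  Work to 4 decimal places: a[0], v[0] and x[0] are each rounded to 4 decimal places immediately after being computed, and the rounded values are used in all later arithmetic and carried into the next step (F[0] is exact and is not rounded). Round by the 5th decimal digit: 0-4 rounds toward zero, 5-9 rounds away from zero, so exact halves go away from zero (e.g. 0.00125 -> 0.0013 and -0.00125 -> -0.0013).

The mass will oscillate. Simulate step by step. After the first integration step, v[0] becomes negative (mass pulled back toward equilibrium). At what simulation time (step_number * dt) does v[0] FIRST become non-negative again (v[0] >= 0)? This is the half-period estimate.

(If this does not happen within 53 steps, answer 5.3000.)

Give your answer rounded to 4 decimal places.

Step 0: x=[11.5000] v=[0.0000]
Step 1: x=[11.3804] v=[-1.1963]
Step 2: x=[11.1455] v=[-2.3492]
Step 3: x=[10.8038] v=[-3.4169]
Step 4: x=[10.3677] v=[-4.3608]
Step 5: x=[9.8530] v=[-5.1466]
Step 6: x=[9.2784] v=[-5.7458]
Step 7: x=[8.6647] v=[-6.1367]
Step 8: x=[8.0342] v=[-6.3052]
Step 9: x=[7.4097] v=[-6.2451]
Step 10: x=[6.8138] v=[-5.9586]
Step 11: x=[6.2682] v=[-5.4561]
Step 12: x=[5.7926] v=[-4.7558]
Step 13: x=[5.4043] v=[-3.8831]
Step 14: x=[5.1173] v=[-2.8697]
Step 15: x=[4.9421] v=[-1.7522]
Step 16: x=[4.8850] v=[-0.5712]
Step 17: x=[4.9481] v=[0.6305]
First v>=0 after going negative at step 17, time=1.7000

Answer: 1.7000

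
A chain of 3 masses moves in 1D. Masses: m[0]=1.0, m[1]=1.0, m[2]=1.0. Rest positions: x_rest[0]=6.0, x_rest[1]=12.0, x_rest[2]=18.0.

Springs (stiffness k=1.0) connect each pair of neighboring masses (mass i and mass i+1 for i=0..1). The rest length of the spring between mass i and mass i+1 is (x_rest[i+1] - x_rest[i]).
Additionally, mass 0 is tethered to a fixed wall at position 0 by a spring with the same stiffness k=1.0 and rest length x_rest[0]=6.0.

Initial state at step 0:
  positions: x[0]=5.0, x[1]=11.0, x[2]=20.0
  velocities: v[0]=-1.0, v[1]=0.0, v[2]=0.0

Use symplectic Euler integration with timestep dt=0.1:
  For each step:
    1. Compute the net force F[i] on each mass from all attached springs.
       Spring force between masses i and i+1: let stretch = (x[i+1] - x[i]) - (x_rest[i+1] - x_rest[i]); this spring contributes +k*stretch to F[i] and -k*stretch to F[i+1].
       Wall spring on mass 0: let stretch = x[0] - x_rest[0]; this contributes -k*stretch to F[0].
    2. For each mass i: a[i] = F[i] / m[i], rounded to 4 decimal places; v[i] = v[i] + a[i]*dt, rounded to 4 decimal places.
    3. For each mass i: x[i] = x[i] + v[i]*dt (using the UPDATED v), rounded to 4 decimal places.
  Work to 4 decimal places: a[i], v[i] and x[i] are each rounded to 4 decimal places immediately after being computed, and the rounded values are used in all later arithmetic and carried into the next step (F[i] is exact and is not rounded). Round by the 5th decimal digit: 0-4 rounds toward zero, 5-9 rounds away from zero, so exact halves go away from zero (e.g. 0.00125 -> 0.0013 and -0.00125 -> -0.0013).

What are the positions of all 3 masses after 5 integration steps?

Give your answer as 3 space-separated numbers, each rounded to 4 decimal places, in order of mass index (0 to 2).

Answer: 4.6922 11.4035 19.5705

Derivation:
Step 0: x=[5.0000 11.0000 20.0000] v=[-1.0000 0.0000 0.0000]
Step 1: x=[4.9100 11.0300 19.9700] v=[-0.9000 0.3000 -0.3000]
Step 2: x=[4.8321 11.0882 19.9106] v=[-0.7790 0.5820 -0.5940]
Step 3: x=[4.7684 11.1721 19.8230] v=[-0.6366 0.8386 -0.8762]
Step 4: x=[4.7211 11.2784 19.7089] v=[-0.4731 1.0633 -1.1413]
Step 5: x=[4.6922 11.4035 19.5705] v=[-0.2895 1.2506 -1.3844]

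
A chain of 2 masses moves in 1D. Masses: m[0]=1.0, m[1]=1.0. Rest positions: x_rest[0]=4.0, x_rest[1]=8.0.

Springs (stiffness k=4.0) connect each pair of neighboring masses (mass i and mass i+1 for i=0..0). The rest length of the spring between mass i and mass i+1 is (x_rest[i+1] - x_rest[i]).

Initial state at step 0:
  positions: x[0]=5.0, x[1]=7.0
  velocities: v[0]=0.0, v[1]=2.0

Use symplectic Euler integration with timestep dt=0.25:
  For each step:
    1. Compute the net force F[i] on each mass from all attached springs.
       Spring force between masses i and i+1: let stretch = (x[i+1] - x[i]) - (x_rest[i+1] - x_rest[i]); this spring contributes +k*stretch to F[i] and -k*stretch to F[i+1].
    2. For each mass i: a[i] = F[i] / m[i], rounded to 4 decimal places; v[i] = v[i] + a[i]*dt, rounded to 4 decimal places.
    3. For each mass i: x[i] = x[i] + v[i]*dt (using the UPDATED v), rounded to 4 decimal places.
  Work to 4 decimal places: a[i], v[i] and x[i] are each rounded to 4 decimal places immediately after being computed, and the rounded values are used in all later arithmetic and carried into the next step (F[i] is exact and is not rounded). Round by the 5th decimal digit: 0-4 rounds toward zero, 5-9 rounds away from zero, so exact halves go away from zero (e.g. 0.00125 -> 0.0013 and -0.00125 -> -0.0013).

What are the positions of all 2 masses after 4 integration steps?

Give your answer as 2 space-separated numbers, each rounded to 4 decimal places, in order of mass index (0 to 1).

Answer: 3.8438 10.1563

Derivation:
Step 0: x=[5.0000 7.0000] v=[0.0000 2.0000]
Step 1: x=[4.5000 8.0000] v=[-2.0000 4.0000]
Step 2: x=[3.8750 9.1250] v=[-2.5000 4.5000]
Step 3: x=[3.5625 9.9375] v=[-1.2500 3.2500]
Step 4: x=[3.8438 10.1563] v=[1.1250 0.8750]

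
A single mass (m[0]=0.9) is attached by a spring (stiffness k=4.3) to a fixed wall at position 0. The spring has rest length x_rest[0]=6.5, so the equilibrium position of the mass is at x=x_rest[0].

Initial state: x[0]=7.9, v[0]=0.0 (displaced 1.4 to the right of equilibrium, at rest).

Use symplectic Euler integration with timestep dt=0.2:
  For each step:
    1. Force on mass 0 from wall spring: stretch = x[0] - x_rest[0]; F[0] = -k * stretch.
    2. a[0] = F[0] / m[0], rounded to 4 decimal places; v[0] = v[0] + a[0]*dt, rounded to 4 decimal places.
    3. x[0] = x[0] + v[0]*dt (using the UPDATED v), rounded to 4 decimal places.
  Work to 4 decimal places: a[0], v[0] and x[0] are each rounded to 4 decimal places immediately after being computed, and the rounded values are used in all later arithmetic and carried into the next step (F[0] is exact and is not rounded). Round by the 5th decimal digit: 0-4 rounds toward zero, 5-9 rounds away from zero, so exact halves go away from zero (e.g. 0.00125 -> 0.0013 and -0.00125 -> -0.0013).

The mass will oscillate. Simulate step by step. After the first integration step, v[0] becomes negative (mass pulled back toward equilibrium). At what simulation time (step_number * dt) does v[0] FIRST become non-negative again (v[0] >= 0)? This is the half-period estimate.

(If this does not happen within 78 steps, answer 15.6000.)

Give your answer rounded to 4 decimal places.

Step 0: x=[7.9000] v=[0.0000]
Step 1: x=[7.6324] v=[-1.3378]
Step 2: x=[7.1484] v=[-2.4199]
Step 3: x=[6.5405] v=[-3.0395]
Step 4: x=[5.9249] v=[-3.0782]
Step 5: x=[5.4192] v=[-2.5287]
Step 6: x=[5.1200] v=[-1.4959]
Step 7: x=[5.0846] v=[-0.1772]
Step 8: x=[5.3197] v=[1.1753]
First v>=0 after going negative at step 8, time=1.6000

Answer: 1.6000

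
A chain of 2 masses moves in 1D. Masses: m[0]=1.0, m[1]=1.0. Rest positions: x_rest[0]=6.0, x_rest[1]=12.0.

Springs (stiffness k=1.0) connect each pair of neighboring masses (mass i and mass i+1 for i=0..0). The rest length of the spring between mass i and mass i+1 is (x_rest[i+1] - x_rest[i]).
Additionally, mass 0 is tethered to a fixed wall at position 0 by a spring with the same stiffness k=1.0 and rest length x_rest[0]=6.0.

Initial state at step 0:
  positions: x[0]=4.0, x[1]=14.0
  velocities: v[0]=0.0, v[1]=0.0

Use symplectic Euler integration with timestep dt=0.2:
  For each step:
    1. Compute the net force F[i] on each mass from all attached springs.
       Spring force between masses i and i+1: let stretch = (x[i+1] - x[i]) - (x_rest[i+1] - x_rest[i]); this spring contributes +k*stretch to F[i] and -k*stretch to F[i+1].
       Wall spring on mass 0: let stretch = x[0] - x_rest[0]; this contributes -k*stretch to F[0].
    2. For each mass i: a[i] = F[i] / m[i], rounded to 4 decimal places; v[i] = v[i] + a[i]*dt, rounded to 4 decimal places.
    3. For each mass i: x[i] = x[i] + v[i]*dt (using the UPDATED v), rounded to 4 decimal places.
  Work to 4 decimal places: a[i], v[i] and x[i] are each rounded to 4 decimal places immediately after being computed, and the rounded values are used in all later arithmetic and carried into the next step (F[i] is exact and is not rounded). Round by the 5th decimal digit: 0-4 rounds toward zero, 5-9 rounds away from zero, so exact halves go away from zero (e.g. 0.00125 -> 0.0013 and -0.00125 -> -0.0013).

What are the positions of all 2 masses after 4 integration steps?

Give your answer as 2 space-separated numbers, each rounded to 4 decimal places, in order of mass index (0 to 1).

Answer: 6.0345 12.6285

Derivation:
Step 0: x=[4.0000 14.0000] v=[0.0000 0.0000]
Step 1: x=[4.2400 13.8400] v=[1.2000 -0.8000]
Step 2: x=[4.6944 13.5360] v=[2.2720 -1.5200]
Step 3: x=[5.3147 13.1183] v=[3.1014 -2.0883]
Step 4: x=[6.0345 12.6285] v=[3.5992 -2.4490]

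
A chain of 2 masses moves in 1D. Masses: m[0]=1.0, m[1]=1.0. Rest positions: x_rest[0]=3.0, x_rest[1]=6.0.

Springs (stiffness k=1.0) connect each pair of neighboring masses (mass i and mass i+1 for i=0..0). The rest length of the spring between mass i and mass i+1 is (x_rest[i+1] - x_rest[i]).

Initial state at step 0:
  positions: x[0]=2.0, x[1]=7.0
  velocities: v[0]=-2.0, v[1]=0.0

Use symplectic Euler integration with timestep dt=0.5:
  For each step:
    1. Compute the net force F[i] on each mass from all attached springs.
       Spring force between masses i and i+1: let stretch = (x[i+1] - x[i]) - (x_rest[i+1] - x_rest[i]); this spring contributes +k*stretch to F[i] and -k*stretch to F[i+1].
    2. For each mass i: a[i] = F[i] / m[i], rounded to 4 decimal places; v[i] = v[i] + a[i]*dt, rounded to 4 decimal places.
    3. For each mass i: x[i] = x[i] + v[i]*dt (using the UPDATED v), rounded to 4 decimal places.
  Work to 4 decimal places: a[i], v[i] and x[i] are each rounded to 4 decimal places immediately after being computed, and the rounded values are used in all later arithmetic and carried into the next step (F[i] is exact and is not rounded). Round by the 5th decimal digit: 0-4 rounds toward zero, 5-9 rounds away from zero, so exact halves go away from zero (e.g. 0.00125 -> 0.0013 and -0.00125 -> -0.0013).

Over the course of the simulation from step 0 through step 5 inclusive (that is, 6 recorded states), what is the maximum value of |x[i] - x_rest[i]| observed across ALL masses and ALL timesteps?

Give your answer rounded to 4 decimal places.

Answer: 3.5625

Derivation:
Step 0: x=[2.0000 7.0000] v=[-2.0000 0.0000]
Step 1: x=[1.5000 6.5000] v=[-1.0000 -1.0000]
Step 2: x=[1.5000 5.5000] v=[0.0000 -2.0000]
Step 3: x=[1.7500 4.2500] v=[0.5000 -2.5000]
Step 4: x=[1.8750 3.1250] v=[0.2500 -2.2500]
Step 5: x=[1.5625 2.4375] v=[-0.6250 -1.3750]
Max displacement = 3.5625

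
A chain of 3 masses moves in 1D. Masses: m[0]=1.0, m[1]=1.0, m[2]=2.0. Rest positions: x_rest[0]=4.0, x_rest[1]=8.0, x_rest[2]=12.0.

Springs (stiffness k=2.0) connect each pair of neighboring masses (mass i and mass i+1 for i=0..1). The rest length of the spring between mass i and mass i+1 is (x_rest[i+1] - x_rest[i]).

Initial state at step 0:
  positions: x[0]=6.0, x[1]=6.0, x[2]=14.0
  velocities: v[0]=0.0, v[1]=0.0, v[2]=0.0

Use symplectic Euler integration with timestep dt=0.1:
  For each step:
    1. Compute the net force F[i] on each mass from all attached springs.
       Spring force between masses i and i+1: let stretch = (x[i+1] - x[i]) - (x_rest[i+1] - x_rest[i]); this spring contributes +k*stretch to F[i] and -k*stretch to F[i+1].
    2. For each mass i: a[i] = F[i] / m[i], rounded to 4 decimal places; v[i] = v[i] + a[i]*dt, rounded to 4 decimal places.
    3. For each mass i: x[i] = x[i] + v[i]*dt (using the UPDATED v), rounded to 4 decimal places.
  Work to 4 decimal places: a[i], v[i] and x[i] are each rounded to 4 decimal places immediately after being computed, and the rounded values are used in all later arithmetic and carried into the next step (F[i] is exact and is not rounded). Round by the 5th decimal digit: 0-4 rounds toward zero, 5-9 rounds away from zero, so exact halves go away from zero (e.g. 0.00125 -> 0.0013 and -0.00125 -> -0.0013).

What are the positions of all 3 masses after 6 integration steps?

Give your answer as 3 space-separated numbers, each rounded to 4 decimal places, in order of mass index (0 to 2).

Answer: 4.6338 8.7838 13.2913

Derivation:
Step 0: x=[6.0000 6.0000 14.0000] v=[0.0000 0.0000 0.0000]
Step 1: x=[5.9200 6.1600 13.9600] v=[-0.8000 1.6000 -0.4000]
Step 2: x=[5.7648 6.4712 13.8820] v=[-1.5520 3.1120 -0.7800]
Step 3: x=[5.5437 6.9165 13.7699] v=[-2.2107 4.4529 -1.1211]
Step 4: x=[5.2701 7.4714 13.6293] v=[-2.7361 5.5490 -1.4064]
Step 5: x=[4.9605 8.1054 13.4671] v=[-3.0958 6.3403 -1.6222]
Step 6: x=[4.6338 8.7838 13.2913] v=[-3.2668 6.7837 -1.7584]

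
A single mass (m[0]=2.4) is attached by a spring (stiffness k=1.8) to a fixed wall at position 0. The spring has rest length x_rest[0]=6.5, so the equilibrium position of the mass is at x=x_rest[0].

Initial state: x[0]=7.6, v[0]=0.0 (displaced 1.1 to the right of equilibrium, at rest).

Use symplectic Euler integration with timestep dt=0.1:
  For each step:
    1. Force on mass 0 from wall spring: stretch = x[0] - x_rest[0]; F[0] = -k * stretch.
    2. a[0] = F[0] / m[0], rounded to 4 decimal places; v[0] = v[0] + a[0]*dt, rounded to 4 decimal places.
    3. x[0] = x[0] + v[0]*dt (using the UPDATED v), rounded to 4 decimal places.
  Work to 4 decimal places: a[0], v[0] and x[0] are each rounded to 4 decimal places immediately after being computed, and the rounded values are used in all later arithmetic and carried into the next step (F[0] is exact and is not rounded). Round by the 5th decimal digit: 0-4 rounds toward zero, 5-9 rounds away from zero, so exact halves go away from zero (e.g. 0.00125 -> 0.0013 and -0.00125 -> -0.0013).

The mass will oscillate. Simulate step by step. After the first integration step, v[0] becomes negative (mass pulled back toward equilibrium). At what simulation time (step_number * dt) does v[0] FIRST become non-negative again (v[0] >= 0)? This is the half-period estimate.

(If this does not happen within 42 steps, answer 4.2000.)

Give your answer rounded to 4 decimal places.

Step 0: x=[7.6000] v=[0.0000]
Step 1: x=[7.5918] v=[-0.0825]
Step 2: x=[7.5754] v=[-0.1644]
Step 3: x=[7.5509] v=[-0.2451]
Step 4: x=[7.5185] v=[-0.3239]
Step 5: x=[7.4785] v=[-0.4003]
Step 6: x=[7.4311] v=[-0.4737]
Step 7: x=[7.3768] v=[-0.5435]
Step 8: x=[7.3159] v=[-0.6093]
Step 9: x=[7.2489] v=[-0.6705]
Step 10: x=[7.1762] v=[-0.7267]
Step 11: x=[7.0985] v=[-0.7774]
Step 12: x=[7.0163] v=[-0.8223]
Step 13: x=[6.9302] v=[-0.8610]
Step 14: x=[6.8409] v=[-0.8933]
Step 15: x=[6.7490] v=[-0.9189]
Step 16: x=[6.6552] v=[-0.9376]
Step 17: x=[6.5603] v=[-0.9492]
Step 18: x=[6.4649] v=[-0.9537]
Step 19: x=[6.3698] v=[-0.9511]
Step 20: x=[6.2757] v=[-0.9413]
Step 21: x=[6.1833] v=[-0.9245]
Step 22: x=[6.0932] v=[-0.9008]
Step 23: x=[6.0062] v=[-0.8703]
Step 24: x=[5.9229] v=[-0.8333]
Step 25: x=[5.8439] v=[-0.7900]
Step 26: x=[5.7698] v=[-0.7408]
Step 27: x=[5.7012] v=[-0.6860]
Step 28: x=[5.6386] v=[-0.6261]
Step 29: x=[5.5825] v=[-0.5615]
Step 30: x=[5.5332] v=[-0.4927]
Step 31: x=[5.4912] v=[-0.4202]
Step 32: x=[5.4568] v=[-0.3445]
Step 33: x=[5.4302] v=[-0.2663]
Step 34: x=[5.4116] v=[-0.1861]
Step 35: x=[5.4012] v=[-0.1045]
Step 36: x=[5.3990] v=[-0.0221]
Step 37: x=[5.4051] v=[0.0605]
First v>=0 after going negative at step 37, time=3.7000

Answer: 3.7000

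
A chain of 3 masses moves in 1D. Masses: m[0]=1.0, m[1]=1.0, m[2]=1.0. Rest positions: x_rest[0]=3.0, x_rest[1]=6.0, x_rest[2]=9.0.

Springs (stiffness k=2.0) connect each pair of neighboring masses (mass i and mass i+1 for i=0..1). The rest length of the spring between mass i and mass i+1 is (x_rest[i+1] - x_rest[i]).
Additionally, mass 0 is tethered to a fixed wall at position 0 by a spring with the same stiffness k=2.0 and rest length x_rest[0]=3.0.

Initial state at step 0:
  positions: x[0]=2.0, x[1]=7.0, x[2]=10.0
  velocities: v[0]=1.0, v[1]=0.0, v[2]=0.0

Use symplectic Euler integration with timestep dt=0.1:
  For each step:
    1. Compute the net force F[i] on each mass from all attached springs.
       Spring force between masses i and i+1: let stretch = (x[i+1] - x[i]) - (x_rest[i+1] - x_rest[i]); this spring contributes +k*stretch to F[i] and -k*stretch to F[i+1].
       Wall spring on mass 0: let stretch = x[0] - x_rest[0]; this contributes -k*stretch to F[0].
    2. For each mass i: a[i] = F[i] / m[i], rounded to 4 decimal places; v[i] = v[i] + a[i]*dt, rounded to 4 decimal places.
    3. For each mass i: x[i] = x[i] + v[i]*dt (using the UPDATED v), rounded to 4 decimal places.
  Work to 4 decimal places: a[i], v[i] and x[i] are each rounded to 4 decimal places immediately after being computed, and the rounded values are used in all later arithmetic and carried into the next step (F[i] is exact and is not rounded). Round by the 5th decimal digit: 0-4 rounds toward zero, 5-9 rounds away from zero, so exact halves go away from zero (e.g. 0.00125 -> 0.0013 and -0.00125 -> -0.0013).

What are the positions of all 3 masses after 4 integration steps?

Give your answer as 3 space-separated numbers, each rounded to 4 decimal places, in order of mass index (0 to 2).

Step 0: x=[2.0000 7.0000 10.0000] v=[1.0000 0.0000 0.0000]
Step 1: x=[2.1600 6.9600 10.0000] v=[1.6000 -0.4000 0.0000]
Step 2: x=[2.3728 6.8848 9.9992] v=[2.1280 -0.7520 -0.0080]
Step 3: x=[2.6284 6.7817 9.9961] v=[2.5558 -1.0315 -0.0309]
Step 4: x=[2.9145 6.6598 9.9887] v=[2.8608 -1.2193 -0.0738]

Answer: 2.9145 6.6598 9.9887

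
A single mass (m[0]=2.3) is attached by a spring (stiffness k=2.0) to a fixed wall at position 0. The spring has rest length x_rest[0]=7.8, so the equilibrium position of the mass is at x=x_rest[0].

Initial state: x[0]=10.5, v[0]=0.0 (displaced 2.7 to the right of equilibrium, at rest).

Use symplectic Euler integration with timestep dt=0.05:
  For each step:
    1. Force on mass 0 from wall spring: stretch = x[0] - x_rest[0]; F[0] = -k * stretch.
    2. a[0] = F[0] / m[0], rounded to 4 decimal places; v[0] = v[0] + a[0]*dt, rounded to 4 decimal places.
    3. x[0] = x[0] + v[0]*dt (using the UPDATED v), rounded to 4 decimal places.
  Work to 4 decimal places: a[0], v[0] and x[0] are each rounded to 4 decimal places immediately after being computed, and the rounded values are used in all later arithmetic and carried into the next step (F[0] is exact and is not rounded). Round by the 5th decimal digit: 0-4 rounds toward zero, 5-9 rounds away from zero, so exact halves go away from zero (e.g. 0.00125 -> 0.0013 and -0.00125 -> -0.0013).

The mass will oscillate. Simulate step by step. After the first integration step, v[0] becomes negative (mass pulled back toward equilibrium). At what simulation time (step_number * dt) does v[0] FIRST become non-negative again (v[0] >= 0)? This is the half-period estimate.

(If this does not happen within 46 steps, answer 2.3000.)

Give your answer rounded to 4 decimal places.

Step 0: x=[10.5000] v=[0.0000]
Step 1: x=[10.4941] v=[-0.1174]
Step 2: x=[10.4824] v=[-0.2345]
Step 3: x=[10.4648] v=[-0.3511]
Step 4: x=[10.4415] v=[-0.4670]
Step 5: x=[10.4124] v=[-0.5819]
Step 6: x=[10.3776] v=[-0.6955]
Step 7: x=[10.3372] v=[-0.8076]
Step 8: x=[10.2913] v=[-0.9179]
Step 9: x=[10.2400] v=[-1.0262]
Step 10: x=[10.1834] v=[-1.1323]
Step 11: x=[10.1216] v=[-1.2359]
Step 12: x=[10.0548] v=[-1.3368]
Step 13: x=[9.9831] v=[-1.4348]
Step 14: x=[9.9066] v=[-1.5297]
Step 15: x=[9.8255] v=[-1.6213]
Step 16: x=[9.7400] v=[-1.7094]
Step 17: x=[9.6503] v=[-1.7938]
Step 18: x=[9.5566] v=[-1.8743]
Step 19: x=[9.4591] v=[-1.9507]
Step 20: x=[9.3580] v=[-2.0228]
Step 21: x=[9.2535] v=[-2.0905]
Step 22: x=[9.1458] v=[-2.1537]
Step 23: x=[9.0352] v=[-2.2122]
Step 24: x=[8.9219] v=[-2.2659]
Step 25: x=[8.8062] v=[-2.3147]
Step 26: x=[8.6883] v=[-2.3585]
Step 27: x=[8.5684] v=[-2.3971]
Step 28: x=[8.4469] v=[-2.4305]
Step 29: x=[8.3240] v=[-2.4586]
Step 30: x=[8.1999] v=[-2.4814]
Step 31: x=[8.0750] v=[-2.4988]
Step 32: x=[7.9495] v=[-2.5108]
Step 33: x=[7.8236] v=[-2.5173]
Step 34: x=[7.6977] v=[-2.5183]
Step 35: x=[7.5720] v=[-2.5139]
Step 36: x=[7.4468] v=[-2.5040]
Step 37: x=[7.3224] v=[-2.4886]
Step 38: x=[7.1990] v=[-2.4678]
Step 39: x=[7.0769] v=[-2.4417]
Step 40: x=[6.9564] v=[-2.4103]
Step 41: x=[6.8377] v=[-2.3736]
Step 42: x=[6.7211] v=[-2.3318]
Step 43: x=[6.6069] v=[-2.2849]
Step 44: x=[6.4953] v=[-2.2330]
Step 45: x=[6.3865] v=[-2.1763]
Step 46: x=[6.2808] v=[-2.1148]
v[0] did not become non-negative within 46 steps; using fallback time=2.3000

Answer: 2.3000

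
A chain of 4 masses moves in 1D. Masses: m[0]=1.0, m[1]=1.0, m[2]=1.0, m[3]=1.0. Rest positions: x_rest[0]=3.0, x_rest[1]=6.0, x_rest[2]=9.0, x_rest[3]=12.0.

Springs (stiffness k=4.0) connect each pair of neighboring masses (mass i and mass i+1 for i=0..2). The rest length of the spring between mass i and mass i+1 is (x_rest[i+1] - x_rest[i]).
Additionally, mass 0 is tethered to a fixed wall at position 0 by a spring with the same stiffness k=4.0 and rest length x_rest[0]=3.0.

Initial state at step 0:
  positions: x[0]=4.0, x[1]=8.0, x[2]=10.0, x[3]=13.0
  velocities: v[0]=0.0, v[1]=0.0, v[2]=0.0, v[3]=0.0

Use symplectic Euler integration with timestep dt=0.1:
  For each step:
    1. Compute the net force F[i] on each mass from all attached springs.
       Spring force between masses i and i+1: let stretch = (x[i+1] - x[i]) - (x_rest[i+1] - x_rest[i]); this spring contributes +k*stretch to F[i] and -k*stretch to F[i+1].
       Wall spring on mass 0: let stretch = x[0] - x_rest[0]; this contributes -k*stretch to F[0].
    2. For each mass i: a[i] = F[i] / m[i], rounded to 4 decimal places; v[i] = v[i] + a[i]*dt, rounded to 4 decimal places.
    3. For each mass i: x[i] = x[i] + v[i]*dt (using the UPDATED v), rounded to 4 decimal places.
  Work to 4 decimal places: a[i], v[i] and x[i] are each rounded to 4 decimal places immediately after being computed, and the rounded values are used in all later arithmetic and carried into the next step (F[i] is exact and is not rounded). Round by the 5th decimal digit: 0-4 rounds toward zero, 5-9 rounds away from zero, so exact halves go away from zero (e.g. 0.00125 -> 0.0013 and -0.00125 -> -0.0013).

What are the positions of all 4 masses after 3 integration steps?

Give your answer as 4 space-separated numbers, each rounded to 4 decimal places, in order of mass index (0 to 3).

Step 0: x=[4.0000 8.0000 10.0000 13.0000] v=[0.0000 0.0000 0.0000 0.0000]
Step 1: x=[4.0000 7.9200 10.0400 13.0000] v=[0.0000 -0.8000 0.4000 0.0000]
Step 2: x=[3.9968 7.7680 10.1136 13.0016] v=[-0.0320 -1.5200 0.7360 0.0160]
Step 3: x=[3.9846 7.5590 10.2089 13.0077] v=[-0.1222 -2.0902 0.9530 0.0608]

Answer: 3.9846 7.5590 10.2089 13.0077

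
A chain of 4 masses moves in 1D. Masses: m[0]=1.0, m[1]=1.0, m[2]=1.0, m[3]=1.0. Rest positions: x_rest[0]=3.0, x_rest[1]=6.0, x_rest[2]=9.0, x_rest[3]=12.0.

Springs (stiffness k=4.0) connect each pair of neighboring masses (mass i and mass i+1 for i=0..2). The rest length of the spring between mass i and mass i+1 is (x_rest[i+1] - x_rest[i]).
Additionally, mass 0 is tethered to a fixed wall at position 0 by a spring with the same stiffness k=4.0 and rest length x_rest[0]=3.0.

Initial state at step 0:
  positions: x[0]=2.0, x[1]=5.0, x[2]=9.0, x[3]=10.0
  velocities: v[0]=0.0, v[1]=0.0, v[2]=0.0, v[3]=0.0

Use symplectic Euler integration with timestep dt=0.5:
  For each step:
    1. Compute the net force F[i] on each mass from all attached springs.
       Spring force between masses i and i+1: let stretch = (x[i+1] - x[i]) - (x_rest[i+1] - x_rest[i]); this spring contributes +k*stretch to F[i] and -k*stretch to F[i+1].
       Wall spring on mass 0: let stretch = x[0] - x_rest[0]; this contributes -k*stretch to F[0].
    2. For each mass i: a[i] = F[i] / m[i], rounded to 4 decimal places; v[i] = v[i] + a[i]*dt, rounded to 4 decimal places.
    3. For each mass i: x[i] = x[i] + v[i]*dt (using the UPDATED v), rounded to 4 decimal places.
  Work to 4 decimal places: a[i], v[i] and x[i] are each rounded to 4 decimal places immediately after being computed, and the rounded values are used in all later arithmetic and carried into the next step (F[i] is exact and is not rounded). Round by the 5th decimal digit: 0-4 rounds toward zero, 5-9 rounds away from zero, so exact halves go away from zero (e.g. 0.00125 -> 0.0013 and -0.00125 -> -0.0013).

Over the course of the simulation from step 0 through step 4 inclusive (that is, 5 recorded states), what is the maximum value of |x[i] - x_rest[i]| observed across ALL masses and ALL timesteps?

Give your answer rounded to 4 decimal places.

Step 0: x=[2.0000 5.0000 9.0000 10.0000] v=[0.0000 0.0000 0.0000 0.0000]
Step 1: x=[3.0000 6.0000 6.0000 12.0000] v=[2.0000 2.0000 -6.0000 4.0000]
Step 2: x=[4.0000 4.0000 9.0000 11.0000] v=[2.0000 -4.0000 6.0000 -2.0000]
Step 3: x=[1.0000 7.0000 9.0000 11.0000] v=[-6.0000 6.0000 0.0000 0.0000]
Step 4: x=[3.0000 6.0000 9.0000 12.0000] v=[4.0000 -2.0000 0.0000 2.0000]
Max displacement = 3.0000

Answer: 3.0000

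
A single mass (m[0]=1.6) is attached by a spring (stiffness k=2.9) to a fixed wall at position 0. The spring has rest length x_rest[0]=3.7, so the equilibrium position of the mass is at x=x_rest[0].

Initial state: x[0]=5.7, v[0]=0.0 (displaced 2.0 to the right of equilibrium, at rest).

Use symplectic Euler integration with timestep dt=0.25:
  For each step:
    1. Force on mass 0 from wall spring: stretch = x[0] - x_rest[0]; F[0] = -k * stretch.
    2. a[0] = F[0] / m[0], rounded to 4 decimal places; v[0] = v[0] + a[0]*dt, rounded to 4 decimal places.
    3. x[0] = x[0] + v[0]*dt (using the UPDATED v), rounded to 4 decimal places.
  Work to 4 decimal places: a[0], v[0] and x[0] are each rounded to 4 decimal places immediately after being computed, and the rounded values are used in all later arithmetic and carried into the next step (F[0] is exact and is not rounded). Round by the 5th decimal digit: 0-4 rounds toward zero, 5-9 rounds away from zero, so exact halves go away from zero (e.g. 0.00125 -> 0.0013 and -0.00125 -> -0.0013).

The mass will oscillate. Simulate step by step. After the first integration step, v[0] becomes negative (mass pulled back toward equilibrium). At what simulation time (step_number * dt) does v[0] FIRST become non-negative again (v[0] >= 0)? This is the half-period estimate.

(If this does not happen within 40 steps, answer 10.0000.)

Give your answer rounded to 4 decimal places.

Step 0: x=[5.7000] v=[0.0000]
Step 1: x=[5.4734] v=[-0.9063]
Step 2: x=[5.0459] v=[-1.7099]
Step 3: x=[4.4660] v=[-2.3198]
Step 4: x=[3.7993] v=[-2.6669]
Step 5: x=[3.1213] v=[-2.7119]
Step 6: x=[2.5089] v=[-2.4497]
Step 7: x=[2.0314] v=[-1.9100]
Step 8: x=[1.7429] v=[-1.1539]
Step 9: x=[1.6761] v=[-0.2671]
Step 10: x=[1.8386] v=[0.6500]
First v>=0 after going negative at step 10, time=2.5000

Answer: 2.5000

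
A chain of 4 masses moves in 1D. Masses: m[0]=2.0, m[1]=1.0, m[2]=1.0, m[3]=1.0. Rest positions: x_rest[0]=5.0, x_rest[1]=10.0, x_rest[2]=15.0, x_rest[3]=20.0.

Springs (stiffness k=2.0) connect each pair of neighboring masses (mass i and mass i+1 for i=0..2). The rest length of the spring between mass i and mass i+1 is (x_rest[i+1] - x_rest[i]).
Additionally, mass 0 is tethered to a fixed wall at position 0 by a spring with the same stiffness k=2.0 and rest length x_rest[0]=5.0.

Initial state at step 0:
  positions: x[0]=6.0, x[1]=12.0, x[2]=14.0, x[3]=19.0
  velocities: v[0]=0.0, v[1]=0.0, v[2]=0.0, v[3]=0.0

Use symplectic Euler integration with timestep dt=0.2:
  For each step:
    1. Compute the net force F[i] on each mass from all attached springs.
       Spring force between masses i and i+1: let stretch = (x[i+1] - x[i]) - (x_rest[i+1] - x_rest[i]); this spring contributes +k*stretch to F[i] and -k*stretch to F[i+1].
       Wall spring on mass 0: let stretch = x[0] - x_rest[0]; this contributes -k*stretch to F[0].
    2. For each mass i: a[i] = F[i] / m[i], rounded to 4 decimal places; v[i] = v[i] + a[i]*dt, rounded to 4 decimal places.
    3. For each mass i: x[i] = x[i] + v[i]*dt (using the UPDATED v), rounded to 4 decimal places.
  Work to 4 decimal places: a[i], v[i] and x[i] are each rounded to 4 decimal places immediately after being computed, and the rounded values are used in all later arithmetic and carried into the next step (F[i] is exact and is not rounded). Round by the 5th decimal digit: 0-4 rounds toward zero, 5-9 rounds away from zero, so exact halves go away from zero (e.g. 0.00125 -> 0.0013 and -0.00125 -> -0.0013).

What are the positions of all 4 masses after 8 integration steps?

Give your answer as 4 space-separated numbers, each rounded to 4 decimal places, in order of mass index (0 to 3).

Answer: 4.6577 9.1326 15.2434 20.7704

Derivation:
Step 0: x=[6.0000 12.0000 14.0000 19.0000] v=[0.0000 0.0000 0.0000 0.0000]
Step 1: x=[6.0000 11.6800 14.2400 19.0000] v=[0.0000 -1.6000 1.2000 0.0000]
Step 2: x=[5.9872 11.1104 14.6560 19.0192] v=[-0.0640 -2.8480 2.0800 0.0960]
Step 3: x=[5.9398 10.4146 15.1374 19.0893] v=[-0.2368 -3.4790 2.4070 0.3507]
Step 4: x=[5.8338 9.7386 15.5571 19.2433] v=[-0.5298 -3.3798 2.0986 0.7699]
Step 5: x=[5.6507 9.2157 15.8062 19.5024] v=[-0.9156 -2.6143 1.2457 1.2954]
Step 6: x=[5.3842 8.9349 15.8238 19.8658] v=[-1.3327 -1.4041 0.0880 1.8169]
Step 7: x=[5.0443 8.9211 15.6136 20.3058] v=[-1.6994 -0.0688 -1.0508 2.2001]
Step 8: x=[4.6577 9.1326 15.2434 20.7704] v=[-1.9329 1.0575 -1.8509 2.3232]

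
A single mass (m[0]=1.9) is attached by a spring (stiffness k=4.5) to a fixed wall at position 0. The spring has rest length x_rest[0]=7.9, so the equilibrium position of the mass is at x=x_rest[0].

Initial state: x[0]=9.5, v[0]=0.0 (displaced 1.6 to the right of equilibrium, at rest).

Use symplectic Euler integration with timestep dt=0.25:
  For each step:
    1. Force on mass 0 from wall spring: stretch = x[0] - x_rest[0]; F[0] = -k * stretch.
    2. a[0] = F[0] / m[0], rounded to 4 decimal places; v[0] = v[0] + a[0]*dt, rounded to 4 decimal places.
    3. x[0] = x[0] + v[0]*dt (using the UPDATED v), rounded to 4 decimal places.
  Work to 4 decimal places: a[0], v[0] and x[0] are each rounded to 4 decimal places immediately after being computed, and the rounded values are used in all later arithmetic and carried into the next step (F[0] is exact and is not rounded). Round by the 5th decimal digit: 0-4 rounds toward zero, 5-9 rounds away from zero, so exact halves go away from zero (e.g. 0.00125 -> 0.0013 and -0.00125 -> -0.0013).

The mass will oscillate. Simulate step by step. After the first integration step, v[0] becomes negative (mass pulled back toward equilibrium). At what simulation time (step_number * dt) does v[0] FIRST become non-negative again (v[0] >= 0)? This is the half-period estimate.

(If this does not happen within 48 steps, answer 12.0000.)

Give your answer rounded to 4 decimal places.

Step 0: x=[9.5000] v=[0.0000]
Step 1: x=[9.2632] v=[-0.9474]
Step 2: x=[8.8246] v=[-1.7546]
Step 3: x=[8.2491] v=[-2.3021]
Step 4: x=[7.6219] v=[-2.5088]
Step 5: x=[7.0359] v=[-2.3441]
Step 6: x=[6.5778] v=[-1.8325]
Step 7: x=[6.3154] v=[-1.0496]
Step 8: x=[6.2876] v=[-0.1114]
Step 9: x=[6.4984] v=[0.8433]
First v>=0 after going negative at step 9, time=2.2500

Answer: 2.2500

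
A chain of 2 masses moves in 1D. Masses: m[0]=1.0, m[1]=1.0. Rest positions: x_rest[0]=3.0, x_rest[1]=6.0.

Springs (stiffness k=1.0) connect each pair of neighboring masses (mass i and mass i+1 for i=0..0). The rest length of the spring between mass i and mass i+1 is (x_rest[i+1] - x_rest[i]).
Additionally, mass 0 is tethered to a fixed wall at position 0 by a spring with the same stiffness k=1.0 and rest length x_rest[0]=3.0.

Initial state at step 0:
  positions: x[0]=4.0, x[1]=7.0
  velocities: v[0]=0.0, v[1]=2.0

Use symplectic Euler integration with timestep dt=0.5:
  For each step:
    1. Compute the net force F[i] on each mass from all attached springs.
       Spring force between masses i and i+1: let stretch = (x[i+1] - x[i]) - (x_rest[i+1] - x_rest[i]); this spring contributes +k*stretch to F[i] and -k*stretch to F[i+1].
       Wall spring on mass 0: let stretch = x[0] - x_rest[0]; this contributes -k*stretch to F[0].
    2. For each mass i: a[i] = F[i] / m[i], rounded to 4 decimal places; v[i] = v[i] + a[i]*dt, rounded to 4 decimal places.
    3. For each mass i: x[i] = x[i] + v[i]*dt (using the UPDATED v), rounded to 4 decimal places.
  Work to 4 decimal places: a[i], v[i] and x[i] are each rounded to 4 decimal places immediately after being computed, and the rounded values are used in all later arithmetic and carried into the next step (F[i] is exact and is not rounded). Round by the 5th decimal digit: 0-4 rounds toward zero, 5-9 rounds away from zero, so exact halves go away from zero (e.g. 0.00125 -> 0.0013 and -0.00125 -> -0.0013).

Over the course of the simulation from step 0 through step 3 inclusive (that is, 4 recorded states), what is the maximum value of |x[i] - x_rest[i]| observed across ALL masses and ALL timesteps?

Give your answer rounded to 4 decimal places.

Step 0: x=[4.0000 7.0000] v=[0.0000 2.0000]
Step 1: x=[3.7500 8.0000] v=[-0.5000 2.0000]
Step 2: x=[3.6250 8.6875] v=[-0.2500 1.3750]
Step 3: x=[3.8594 8.8594] v=[0.4688 0.3438]
Max displacement = 2.8594

Answer: 2.8594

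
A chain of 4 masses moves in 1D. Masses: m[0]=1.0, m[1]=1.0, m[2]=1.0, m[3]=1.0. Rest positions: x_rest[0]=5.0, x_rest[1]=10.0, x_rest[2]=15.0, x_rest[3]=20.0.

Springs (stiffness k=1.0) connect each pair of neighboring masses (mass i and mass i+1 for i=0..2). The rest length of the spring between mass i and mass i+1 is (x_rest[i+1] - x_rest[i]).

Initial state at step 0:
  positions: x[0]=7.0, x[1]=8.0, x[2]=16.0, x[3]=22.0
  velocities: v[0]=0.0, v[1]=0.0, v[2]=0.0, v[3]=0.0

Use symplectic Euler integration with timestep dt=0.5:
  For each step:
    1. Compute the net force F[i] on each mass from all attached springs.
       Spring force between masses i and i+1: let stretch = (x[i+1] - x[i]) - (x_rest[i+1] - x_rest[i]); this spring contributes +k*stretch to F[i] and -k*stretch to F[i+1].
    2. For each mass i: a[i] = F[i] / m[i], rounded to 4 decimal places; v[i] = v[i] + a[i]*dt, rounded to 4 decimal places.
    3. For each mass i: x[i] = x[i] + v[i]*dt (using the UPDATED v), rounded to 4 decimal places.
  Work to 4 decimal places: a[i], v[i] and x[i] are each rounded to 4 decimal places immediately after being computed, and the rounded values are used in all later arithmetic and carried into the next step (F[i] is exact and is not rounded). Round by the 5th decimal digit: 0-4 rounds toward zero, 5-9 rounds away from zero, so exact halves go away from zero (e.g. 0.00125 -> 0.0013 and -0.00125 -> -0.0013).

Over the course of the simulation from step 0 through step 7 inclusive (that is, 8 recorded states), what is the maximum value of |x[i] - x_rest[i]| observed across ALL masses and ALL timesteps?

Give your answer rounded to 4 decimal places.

Answer: 3.2032

Derivation:
Step 0: x=[7.0000 8.0000 16.0000 22.0000] v=[0.0000 0.0000 0.0000 0.0000]
Step 1: x=[6.0000 9.7500 15.5000 21.7500] v=[-2.0000 3.5000 -1.0000 -0.5000]
Step 2: x=[4.6875 12.0000 15.1250 21.1875] v=[-2.6250 4.5000 -0.7500 -1.1250]
Step 3: x=[3.9531 13.2032 15.4844 20.3594] v=[-1.4688 2.4063 0.7188 -1.6563]
Step 4: x=[4.2813 12.6641 16.4923 19.5625] v=[0.6563 -1.0782 2.0157 -1.5938]
Step 5: x=[5.4552 10.9864 17.3107 19.2481] v=[2.3477 -3.3555 1.6367 -0.6289]
Step 6: x=[6.7619 9.5069 17.0323 19.6993] v=[2.6133 -2.9590 -0.5568 0.9024]
Step 7: x=[7.5048 9.2225 15.5393 20.7338] v=[1.4858 -0.5688 -2.9860 2.0689]
Max displacement = 3.2032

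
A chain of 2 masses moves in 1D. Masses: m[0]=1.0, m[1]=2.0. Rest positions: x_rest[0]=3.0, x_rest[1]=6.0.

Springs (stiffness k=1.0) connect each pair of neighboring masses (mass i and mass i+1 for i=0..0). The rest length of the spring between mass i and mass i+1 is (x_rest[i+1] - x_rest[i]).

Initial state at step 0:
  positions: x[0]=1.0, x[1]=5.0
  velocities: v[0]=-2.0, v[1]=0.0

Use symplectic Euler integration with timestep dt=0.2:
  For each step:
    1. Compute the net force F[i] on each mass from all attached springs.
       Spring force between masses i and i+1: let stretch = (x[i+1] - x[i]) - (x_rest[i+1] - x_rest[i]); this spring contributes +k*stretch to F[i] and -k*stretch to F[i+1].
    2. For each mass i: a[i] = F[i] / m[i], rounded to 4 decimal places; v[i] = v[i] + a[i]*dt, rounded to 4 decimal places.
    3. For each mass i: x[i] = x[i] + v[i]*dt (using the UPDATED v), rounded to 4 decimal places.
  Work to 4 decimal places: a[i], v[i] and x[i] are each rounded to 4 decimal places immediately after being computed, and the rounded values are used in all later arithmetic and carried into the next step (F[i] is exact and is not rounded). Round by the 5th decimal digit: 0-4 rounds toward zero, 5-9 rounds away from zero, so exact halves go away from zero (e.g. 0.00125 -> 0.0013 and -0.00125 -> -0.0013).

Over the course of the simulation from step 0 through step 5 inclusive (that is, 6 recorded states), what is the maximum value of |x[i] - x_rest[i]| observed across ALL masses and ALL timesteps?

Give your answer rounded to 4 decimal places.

Step 0: x=[1.0000 5.0000] v=[-2.0000 0.0000]
Step 1: x=[0.6400 4.9800] v=[-1.8000 -0.1000]
Step 2: x=[0.3336 4.9332] v=[-1.5320 -0.2340]
Step 3: x=[0.0912 4.8544] v=[-1.2121 -0.3940]
Step 4: x=[-0.0807 4.7403] v=[-0.8595 -0.5703]
Step 5: x=[-0.1798 4.5898] v=[-0.4953 -0.7524]
Max displacement = 3.1798

Answer: 3.1798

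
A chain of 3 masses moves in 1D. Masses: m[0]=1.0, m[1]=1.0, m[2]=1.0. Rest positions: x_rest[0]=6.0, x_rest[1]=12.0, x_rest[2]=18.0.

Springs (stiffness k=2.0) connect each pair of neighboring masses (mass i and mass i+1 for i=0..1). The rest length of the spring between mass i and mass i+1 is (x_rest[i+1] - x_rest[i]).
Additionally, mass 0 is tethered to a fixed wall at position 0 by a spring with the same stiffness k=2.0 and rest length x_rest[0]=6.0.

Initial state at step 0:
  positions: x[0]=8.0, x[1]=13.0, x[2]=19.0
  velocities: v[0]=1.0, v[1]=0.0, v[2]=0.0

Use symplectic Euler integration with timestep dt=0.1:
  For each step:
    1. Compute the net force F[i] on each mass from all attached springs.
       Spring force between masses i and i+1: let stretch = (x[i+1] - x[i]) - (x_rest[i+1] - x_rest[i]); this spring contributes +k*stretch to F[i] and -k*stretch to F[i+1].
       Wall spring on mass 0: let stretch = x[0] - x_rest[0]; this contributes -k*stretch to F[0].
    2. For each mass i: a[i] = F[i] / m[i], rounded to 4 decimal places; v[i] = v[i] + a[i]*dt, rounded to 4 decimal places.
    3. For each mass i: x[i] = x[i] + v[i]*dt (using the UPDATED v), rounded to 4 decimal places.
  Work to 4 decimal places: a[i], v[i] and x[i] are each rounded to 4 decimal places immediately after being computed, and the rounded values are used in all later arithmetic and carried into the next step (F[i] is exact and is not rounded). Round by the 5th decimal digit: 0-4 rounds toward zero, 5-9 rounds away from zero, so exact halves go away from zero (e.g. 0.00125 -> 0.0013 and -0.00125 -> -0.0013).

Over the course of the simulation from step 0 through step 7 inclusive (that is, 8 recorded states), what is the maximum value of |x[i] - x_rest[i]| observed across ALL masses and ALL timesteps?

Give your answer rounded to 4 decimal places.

Answer: 2.0400

Derivation:
Step 0: x=[8.0000 13.0000 19.0000] v=[1.0000 0.0000 0.0000]
Step 1: x=[8.0400 13.0200 19.0000] v=[0.4000 0.2000 0.0000]
Step 2: x=[8.0188 13.0600 19.0004] v=[-0.2120 0.4000 0.0040]
Step 3: x=[7.9381 13.1180 19.0020] v=[-0.8075 0.5798 0.0159]
Step 4: x=[7.8022 13.1901 19.0059] v=[-1.3591 0.7206 0.0391]
Step 5: x=[7.6180 13.2707 19.0135] v=[-1.8420 0.8062 0.0759]
Step 6: x=[7.3945 13.3531 19.0262] v=[-2.2351 0.8242 0.1273]
Step 7: x=[7.1423 13.4298 19.0455] v=[-2.5223 0.7671 0.1927]
Max displacement = 2.0400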